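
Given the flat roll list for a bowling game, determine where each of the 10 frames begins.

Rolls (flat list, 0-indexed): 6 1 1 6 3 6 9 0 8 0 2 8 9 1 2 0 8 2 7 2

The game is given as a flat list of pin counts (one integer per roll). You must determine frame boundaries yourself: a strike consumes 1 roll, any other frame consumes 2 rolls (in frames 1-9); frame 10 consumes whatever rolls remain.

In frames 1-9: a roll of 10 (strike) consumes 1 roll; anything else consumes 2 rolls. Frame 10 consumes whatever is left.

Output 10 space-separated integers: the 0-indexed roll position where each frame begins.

Frame 1 starts at roll index 0: rolls=6,1 (sum=7), consumes 2 rolls
Frame 2 starts at roll index 2: rolls=1,6 (sum=7), consumes 2 rolls
Frame 3 starts at roll index 4: rolls=3,6 (sum=9), consumes 2 rolls
Frame 4 starts at roll index 6: rolls=9,0 (sum=9), consumes 2 rolls
Frame 5 starts at roll index 8: rolls=8,0 (sum=8), consumes 2 rolls
Frame 6 starts at roll index 10: rolls=2,8 (sum=10), consumes 2 rolls
Frame 7 starts at roll index 12: rolls=9,1 (sum=10), consumes 2 rolls
Frame 8 starts at roll index 14: rolls=2,0 (sum=2), consumes 2 rolls
Frame 9 starts at roll index 16: rolls=8,2 (sum=10), consumes 2 rolls
Frame 10 starts at roll index 18: 2 remaining rolls

Answer: 0 2 4 6 8 10 12 14 16 18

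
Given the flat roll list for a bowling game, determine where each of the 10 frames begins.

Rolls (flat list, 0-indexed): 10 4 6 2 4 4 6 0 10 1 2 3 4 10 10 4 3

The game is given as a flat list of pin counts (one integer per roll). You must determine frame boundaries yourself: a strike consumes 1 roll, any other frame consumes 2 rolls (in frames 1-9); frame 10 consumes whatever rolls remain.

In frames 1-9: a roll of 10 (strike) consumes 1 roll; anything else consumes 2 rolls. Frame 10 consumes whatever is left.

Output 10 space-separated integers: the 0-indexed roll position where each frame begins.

Frame 1 starts at roll index 0: roll=10 (strike), consumes 1 roll
Frame 2 starts at roll index 1: rolls=4,6 (sum=10), consumes 2 rolls
Frame 3 starts at roll index 3: rolls=2,4 (sum=6), consumes 2 rolls
Frame 4 starts at roll index 5: rolls=4,6 (sum=10), consumes 2 rolls
Frame 5 starts at roll index 7: rolls=0,10 (sum=10), consumes 2 rolls
Frame 6 starts at roll index 9: rolls=1,2 (sum=3), consumes 2 rolls
Frame 7 starts at roll index 11: rolls=3,4 (sum=7), consumes 2 rolls
Frame 8 starts at roll index 13: roll=10 (strike), consumes 1 roll
Frame 9 starts at roll index 14: roll=10 (strike), consumes 1 roll
Frame 10 starts at roll index 15: 2 remaining rolls

Answer: 0 1 3 5 7 9 11 13 14 15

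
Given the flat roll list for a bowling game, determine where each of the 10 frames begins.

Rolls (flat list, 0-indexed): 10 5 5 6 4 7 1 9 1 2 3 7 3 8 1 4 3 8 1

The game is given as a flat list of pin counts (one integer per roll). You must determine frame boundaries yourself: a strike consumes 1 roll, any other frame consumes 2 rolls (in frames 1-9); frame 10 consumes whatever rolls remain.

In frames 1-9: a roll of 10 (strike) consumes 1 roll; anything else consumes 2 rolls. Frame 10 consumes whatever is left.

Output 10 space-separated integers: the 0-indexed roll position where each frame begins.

Answer: 0 1 3 5 7 9 11 13 15 17

Derivation:
Frame 1 starts at roll index 0: roll=10 (strike), consumes 1 roll
Frame 2 starts at roll index 1: rolls=5,5 (sum=10), consumes 2 rolls
Frame 3 starts at roll index 3: rolls=6,4 (sum=10), consumes 2 rolls
Frame 4 starts at roll index 5: rolls=7,1 (sum=8), consumes 2 rolls
Frame 5 starts at roll index 7: rolls=9,1 (sum=10), consumes 2 rolls
Frame 6 starts at roll index 9: rolls=2,3 (sum=5), consumes 2 rolls
Frame 7 starts at roll index 11: rolls=7,3 (sum=10), consumes 2 rolls
Frame 8 starts at roll index 13: rolls=8,1 (sum=9), consumes 2 rolls
Frame 9 starts at roll index 15: rolls=4,3 (sum=7), consumes 2 rolls
Frame 10 starts at roll index 17: 2 remaining rolls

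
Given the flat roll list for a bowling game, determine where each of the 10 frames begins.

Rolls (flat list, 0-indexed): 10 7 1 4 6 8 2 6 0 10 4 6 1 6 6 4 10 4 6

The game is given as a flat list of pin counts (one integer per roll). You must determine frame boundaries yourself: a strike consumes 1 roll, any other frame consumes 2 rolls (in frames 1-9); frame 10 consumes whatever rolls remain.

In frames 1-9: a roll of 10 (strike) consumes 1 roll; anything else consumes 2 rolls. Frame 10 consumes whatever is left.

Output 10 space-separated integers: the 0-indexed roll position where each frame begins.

Frame 1 starts at roll index 0: roll=10 (strike), consumes 1 roll
Frame 2 starts at roll index 1: rolls=7,1 (sum=8), consumes 2 rolls
Frame 3 starts at roll index 3: rolls=4,6 (sum=10), consumes 2 rolls
Frame 4 starts at roll index 5: rolls=8,2 (sum=10), consumes 2 rolls
Frame 5 starts at roll index 7: rolls=6,0 (sum=6), consumes 2 rolls
Frame 6 starts at roll index 9: roll=10 (strike), consumes 1 roll
Frame 7 starts at roll index 10: rolls=4,6 (sum=10), consumes 2 rolls
Frame 8 starts at roll index 12: rolls=1,6 (sum=7), consumes 2 rolls
Frame 9 starts at roll index 14: rolls=6,4 (sum=10), consumes 2 rolls
Frame 10 starts at roll index 16: 3 remaining rolls

Answer: 0 1 3 5 7 9 10 12 14 16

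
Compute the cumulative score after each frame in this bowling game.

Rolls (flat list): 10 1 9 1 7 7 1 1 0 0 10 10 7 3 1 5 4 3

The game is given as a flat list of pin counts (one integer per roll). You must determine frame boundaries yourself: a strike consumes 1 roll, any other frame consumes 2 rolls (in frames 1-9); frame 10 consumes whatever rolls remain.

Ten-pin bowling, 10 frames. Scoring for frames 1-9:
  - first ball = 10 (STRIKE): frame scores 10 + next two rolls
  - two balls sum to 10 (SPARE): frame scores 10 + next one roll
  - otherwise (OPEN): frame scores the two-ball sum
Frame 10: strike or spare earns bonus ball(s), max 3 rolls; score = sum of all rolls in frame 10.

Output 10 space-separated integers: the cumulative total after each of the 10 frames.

Answer: 20 31 39 47 48 68 88 99 105 112

Derivation:
Frame 1: STRIKE. 10 + next two rolls (1+9) = 20. Cumulative: 20
Frame 2: SPARE (1+9=10). 10 + next roll (1) = 11. Cumulative: 31
Frame 3: OPEN (1+7=8). Cumulative: 39
Frame 4: OPEN (7+1=8). Cumulative: 47
Frame 5: OPEN (1+0=1). Cumulative: 48
Frame 6: SPARE (0+10=10). 10 + next roll (10) = 20. Cumulative: 68
Frame 7: STRIKE. 10 + next two rolls (7+3) = 20. Cumulative: 88
Frame 8: SPARE (7+3=10). 10 + next roll (1) = 11. Cumulative: 99
Frame 9: OPEN (1+5=6). Cumulative: 105
Frame 10: OPEN. Sum of all frame-10 rolls (4+3) = 7. Cumulative: 112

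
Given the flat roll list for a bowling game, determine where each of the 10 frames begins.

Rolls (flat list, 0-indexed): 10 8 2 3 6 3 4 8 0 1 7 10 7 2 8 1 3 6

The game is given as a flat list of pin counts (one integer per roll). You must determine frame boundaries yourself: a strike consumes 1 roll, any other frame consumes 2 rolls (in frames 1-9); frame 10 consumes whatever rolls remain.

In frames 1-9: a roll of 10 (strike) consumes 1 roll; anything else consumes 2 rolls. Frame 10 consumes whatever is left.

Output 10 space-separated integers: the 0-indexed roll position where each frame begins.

Frame 1 starts at roll index 0: roll=10 (strike), consumes 1 roll
Frame 2 starts at roll index 1: rolls=8,2 (sum=10), consumes 2 rolls
Frame 3 starts at roll index 3: rolls=3,6 (sum=9), consumes 2 rolls
Frame 4 starts at roll index 5: rolls=3,4 (sum=7), consumes 2 rolls
Frame 5 starts at roll index 7: rolls=8,0 (sum=8), consumes 2 rolls
Frame 6 starts at roll index 9: rolls=1,7 (sum=8), consumes 2 rolls
Frame 7 starts at roll index 11: roll=10 (strike), consumes 1 roll
Frame 8 starts at roll index 12: rolls=7,2 (sum=9), consumes 2 rolls
Frame 9 starts at roll index 14: rolls=8,1 (sum=9), consumes 2 rolls
Frame 10 starts at roll index 16: 2 remaining rolls

Answer: 0 1 3 5 7 9 11 12 14 16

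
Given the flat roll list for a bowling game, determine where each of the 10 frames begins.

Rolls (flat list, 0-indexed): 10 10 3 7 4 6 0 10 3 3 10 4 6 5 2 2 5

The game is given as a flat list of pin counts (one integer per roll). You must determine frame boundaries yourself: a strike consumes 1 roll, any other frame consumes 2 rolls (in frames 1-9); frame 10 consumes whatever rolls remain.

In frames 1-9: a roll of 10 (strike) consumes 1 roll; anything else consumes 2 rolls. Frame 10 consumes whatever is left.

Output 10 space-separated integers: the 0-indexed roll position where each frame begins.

Answer: 0 1 2 4 6 8 10 11 13 15

Derivation:
Frame 1 starts at roll index 0: roll=10 (strike), consumes 1 roll
Frame 2 starts at roll index 1: roll=10 (strike), consumes 1 roll
Frame 3 starts at roll index 2: rolls=3,7 (sum=10), consumes 2 rolls
Frame 4 starts at roll index 4: rolls=4,6 (sum=10), consumes 2 rolls
Frame 5 starts at roll index 6: rolls=0,10 (sum=10), consumes 2 rolls
Frame 6 starts at roll index 8: rolls=3,3 (sum=6), consumes 2 rolls
Frame 7 starts at roll index 10: roll=10 (strike), consumes 1 roll
Frame 8 starts at roll index 11: rolls=4,6 (sum=10), consumes 2 rolls
Frame 9 starts at roll index 13: rolls=5,2 (sum=7), consumes 2 rolls
Frame 10 starts at roll index 15: 2 remaining rolls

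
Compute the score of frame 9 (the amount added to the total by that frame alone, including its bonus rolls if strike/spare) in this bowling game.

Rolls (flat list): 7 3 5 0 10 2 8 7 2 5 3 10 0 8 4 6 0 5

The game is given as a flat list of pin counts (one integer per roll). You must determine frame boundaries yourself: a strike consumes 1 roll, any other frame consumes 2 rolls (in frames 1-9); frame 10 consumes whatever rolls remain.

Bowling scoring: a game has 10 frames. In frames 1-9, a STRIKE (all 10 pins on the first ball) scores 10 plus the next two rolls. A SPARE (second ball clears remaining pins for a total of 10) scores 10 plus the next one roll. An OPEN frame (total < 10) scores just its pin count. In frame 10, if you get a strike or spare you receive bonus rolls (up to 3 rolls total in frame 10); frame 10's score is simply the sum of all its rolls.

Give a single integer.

Frame 1: SPARE (7+3=10). 10 + next roll (5) = 15. Cumulative: 15
Frame 2: OPEN (5+0=5). Cumulative: 20
Frame 3: STRIKE. 10 + next two rolls (2+8) = 20. Cumulative: 40
Frame 4: SPARE (2+8=10). 10 + next roll (7) = 17. Cumulative: 57
Frame 5: OPEN (7+2=9). Cumulative: 66
Frame 6: OPEN (5+3=8). Cumulative: 74
Frame 7: STRIKE. 10 + next two rolls (0+8) = 18. Cumulative: 92
Frame 8: OPEN (0+8=8). Cumulative: 100
Frame 9: SPARE (4+6=10). 10 + next roll (0) = 10. Cumulative: 110
Frame 10: OPEN. Sum of all frame-10 rolls (0+5) = 5. Cumulative: 115

Answer: 10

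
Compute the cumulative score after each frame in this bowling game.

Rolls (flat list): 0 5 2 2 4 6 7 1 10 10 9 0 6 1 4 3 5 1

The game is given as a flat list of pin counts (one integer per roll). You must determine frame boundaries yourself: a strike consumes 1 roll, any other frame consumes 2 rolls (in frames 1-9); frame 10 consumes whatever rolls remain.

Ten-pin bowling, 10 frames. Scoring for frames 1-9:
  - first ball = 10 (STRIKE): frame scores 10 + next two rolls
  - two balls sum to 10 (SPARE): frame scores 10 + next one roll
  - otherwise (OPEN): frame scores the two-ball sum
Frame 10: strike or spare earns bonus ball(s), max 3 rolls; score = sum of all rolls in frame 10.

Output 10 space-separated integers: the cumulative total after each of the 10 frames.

Answer: 5 9 26 34 63 82 91 98 105 111

Derivation:
Frame 1: OPEN (0+5=5). Cumulative: 5
Frame 2: OPEN (2+2=4). Cumulative: 9
Frame 3: SPARE (4+6=10). 10 + next roll (7) = 17. Cumulative: 26
Frame 4: OPEN (7+1=8). Cumulative: 34
Frame 5: STRIKE. 10 + next two rolls (10+9) = 29. Cumulative: 63
Frame 6: STRIKE. 10 + next two rolls (9+0) = 19. Cumulative: 82
Frame 7: OPEN (9+0=9). Cumulative: 91
Frame 8: OPEN (6+1=7). Cumulative: 98
Frame 9: OPEN (4+3=7). Cumulative: 105
Frame 10: OPEN. Sum of all frame-10 rolls (5+1) = 6. Cumulative: 111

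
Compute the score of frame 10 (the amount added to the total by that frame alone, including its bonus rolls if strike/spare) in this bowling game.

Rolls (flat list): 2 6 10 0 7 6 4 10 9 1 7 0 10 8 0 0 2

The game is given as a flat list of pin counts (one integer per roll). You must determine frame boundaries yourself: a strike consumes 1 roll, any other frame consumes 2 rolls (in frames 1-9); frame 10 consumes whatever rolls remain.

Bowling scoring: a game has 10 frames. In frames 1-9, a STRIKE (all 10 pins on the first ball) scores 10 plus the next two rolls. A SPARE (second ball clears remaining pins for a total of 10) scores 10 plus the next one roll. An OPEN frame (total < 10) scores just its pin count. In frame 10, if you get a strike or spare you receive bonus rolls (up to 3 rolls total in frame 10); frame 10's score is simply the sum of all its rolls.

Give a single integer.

Answer: 2

Derivation:
Frame 1: OPEN (2+6=8). Cumulative: 8
Frame 2: STRIKE. 10 + next two rolls (0+7) = 17. Cumulative: 25
Frame 3: OPEN (0+7=7). Cumulative: 32
Frame 4: SPARE (6+4=10). 10 + next roll (10) = 20. Cumulative: 52
Frame 5: STRIKE. 10 + next two rolls (9+1) = 20. Cumulative: 72
Frame 6: SPARE (9+1=10). 10 + next roll (7) = 17. Cumulative: 89
Frame 7: OPEN (7+0=7). Cumulative: 96
Frame 8: STRIKE. 10 + next two rolls (8+0) = 18. Cumulative: 114
Frame 9: OPEN (8+0=8). Cumulative: 122
Frame 10: OPEN. Sum of all frame-10 rolls (0+2) = 2. Cumulative: 124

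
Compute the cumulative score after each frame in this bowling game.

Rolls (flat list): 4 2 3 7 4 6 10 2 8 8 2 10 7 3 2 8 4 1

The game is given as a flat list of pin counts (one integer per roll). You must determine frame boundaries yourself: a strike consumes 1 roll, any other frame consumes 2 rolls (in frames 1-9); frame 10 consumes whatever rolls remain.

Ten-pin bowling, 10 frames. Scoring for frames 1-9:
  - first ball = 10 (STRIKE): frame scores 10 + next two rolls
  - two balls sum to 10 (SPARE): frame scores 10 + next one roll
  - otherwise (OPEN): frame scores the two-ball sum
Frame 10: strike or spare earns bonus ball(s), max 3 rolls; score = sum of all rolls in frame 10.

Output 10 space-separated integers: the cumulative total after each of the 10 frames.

Answer: 6 20 40 60 78 98 118 130 144 149

Derivation:
Frame 1: OPEN (4+2=6). Cumulative: 6
Frame 2: SPARE (3+7=10). 10 + next roll (4) = 14. Cumulative: 20
Frame 3: SPARE (4+6=10). 10 + next roll (10) = 20. Cumulative: 40
Frame 4: STRIKE. 10 + next two rolls (2+8) = 20. Cumulative: 60
Frame 5: SPARE (2+8=10). 10 + next roll (8) = 18. Cumulative: 78
Frame 6: SPARE (8+2=10). 10 + next roll (10) = 20. Cumulative: 98
Frame 7: STRIKE. 10 + next two rolls (7+3) = 20. Cumulative: 118
Frame 8: SPARE (7+3=10). 10 + next roll (2) = 12. Cumulative: 130
Frame 9: SPARE (2+8=10). 10 + next roll (4) = 14. Cumulative: 144
Frame 10: OPEN. Sum of all frame-10 rolls (4+1) = 5. Cumulative: 149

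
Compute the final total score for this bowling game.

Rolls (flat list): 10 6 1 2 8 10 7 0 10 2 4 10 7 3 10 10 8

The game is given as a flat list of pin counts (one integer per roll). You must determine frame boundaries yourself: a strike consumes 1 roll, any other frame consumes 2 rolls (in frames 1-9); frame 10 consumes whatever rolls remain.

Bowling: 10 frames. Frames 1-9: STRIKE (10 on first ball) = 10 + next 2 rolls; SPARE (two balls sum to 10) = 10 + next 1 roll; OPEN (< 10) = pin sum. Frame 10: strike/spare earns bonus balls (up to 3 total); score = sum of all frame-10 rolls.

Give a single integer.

Answer: 158

Derivation:
Frame 1: STRIKE. 10 + next two rolls (6+1) = 17. Cumulative: 17
Frame 2: OPEN (6+1=7). Cumulative: 24
Frame 3: SPARE (2+8=10). 10 + next roll (10) = 20. Cumulative: 44
Frame 4: STRIKE. 10 + next two rolls (7+0) = 17. Cumulative: 61
Frame 5: OPEN (7+0=7). Cumulative: 68
Frame 6: STRIKE. 10 + next two rolls (2+4) = 16. Cumulative: 84
Frame 7: OPEN (2+4=6). Cumulative: 90
Frame 8: STRIKE. 10 + next two rolls (7+3) = 20. Cumulative: 110
Frame 9: SPARE (7+3=10). 10 + next roll (10) = 20. Cumulative: 130
Frame 10: STRIKE. Sum of all frame-10 rolls (10+10+8) = 28. Cumulative: 158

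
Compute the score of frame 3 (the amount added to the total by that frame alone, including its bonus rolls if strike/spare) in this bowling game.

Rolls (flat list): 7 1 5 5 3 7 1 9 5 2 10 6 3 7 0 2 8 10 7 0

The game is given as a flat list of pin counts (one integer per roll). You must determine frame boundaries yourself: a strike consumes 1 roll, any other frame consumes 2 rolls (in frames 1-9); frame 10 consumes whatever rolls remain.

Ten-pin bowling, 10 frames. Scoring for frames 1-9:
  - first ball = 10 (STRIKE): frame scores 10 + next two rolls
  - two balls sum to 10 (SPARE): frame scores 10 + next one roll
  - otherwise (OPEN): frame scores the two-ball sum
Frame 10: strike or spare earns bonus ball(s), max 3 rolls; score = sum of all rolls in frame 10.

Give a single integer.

Answer: 11

Derivation:
Frame 1: OPEN (7+1=8). Cumulative: 8
Frame 2: SPARE (5+5=10). 10 + next roll (3) = 13. Cumulative: 21
Frame 3: SPARE (3+7=10). 10 + next roll (1) = 11. Cumulative: 32
Frame 4: SPARE (1+9=10). 10 + next roll (5) = 15. Cumulative: 47
Frame 5: OPEN (5+2=7). Cumulative: 54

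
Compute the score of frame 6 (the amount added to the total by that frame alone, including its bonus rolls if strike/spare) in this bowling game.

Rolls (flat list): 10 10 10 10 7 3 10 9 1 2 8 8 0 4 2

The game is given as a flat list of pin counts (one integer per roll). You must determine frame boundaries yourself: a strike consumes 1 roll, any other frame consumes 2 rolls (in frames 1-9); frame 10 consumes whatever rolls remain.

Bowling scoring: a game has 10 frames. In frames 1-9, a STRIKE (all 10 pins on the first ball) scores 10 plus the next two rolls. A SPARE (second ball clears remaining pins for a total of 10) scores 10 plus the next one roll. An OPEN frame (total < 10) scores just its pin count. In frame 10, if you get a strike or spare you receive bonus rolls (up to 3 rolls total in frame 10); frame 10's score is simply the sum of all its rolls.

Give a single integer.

Frame 1: STRIKE. 10 + next two rolls (10+10) = 30. Cumulative: 30
Frame 2: STRIKE. 10 + next two rolls (10+10) = 30. Cumulative: 60
Frame 3: STRIKE. 10 + next two rolls (10+7) = 27. Cumulative: 87
Frame 4: STRIKE. 10 + next two rolls (7+3) = 20. Cumulative: 107
Frame 5: SPARE (7+3=10). 10 + next roll (10) = 20. Cumulative: 127
Frame 6: STRIKE. 10 + next two rolls (9+1) = 20. Cumulative: 147
Frame 7: SPARE (9+1=10). 10 + next roll (2) = 12. Cumulative: 159
Frame 8: SPARE (2+8=10). 10 + next roll (8) = 18. Cumulative: 177

Answer: 20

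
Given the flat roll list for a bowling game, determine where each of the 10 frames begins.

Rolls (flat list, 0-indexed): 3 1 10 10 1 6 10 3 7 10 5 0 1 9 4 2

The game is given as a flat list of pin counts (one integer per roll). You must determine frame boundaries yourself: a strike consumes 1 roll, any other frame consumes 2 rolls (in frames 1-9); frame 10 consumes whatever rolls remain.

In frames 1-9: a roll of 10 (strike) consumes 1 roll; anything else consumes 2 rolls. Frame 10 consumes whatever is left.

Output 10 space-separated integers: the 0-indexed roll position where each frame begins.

Frame 1 starts at roll index 0: rolls=3,1 (sum=4), consumes 2 rolls
Frame 2 starts at roll index 2: roll=10 (strike), consumes 1 roll
Frame 3 starts at roll index 3: roll=10 (strike), consumes 1 roll
Frame 4 starts at roll index 4: rolls=1,6 (sum=7), consumes 2 rolls
Frame 5 starts at roll index 6: roll=10 (strike), consumes 1 roll
Frame 6 starts at roll index 7: rolls=3,7 (sum=10), consumes 2 rolls
Frame 7 starts at roll index 9: roll=10 (strike), consumes 1 roll
Frame 8 starts at roll index 10: rolls=5,0 (sum=5), consumes 2 rolls
Frame 9 starts at roll index 12: rolls=1,9 (sum=10), consumes 2 rolls
Frame 10 starts at roll index 14: 2 remaining rolls

Answer: 0 2 3 4 6 7 9 10 12 14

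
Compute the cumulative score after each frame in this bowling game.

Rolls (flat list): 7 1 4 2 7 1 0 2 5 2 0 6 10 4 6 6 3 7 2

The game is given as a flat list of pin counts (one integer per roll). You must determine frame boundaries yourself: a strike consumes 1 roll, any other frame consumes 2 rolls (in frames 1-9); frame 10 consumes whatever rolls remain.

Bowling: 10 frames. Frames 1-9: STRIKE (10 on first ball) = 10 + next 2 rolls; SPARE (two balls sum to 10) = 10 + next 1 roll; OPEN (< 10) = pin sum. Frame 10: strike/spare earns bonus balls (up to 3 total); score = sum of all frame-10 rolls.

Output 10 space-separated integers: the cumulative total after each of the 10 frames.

Answer: 8 14 22 24 31 37 57 73 82 91

Derivation:
Frame 1: OPEN (7+1=8). Cumulative: 8
Frame 2: OPEN (4+2=6). Cumulative: 14
Frame 3: OPEN (7+1=8). Cumulative: 22
Frame 4: OPEN (0+2=2). Cumulative: 24
Frame 5: OPEN (5+2=7). Cumulative: 31
Frame 6: OPEN (0+6=6). Cumulative: 37
Frame 7: STRIKE. 10 + next two rolls (4+6) = 20. Cumulative: 57
Frame 8: SPARE (4+6=10). 10 + next roll (6) = 16. Cumulative: 73
Frame 9: OPEN (6+3=9). Cumulative: 82
Frame 10: OPEN. Sum of all frame-10 rolls (7+2) = 9. Cumulative: 91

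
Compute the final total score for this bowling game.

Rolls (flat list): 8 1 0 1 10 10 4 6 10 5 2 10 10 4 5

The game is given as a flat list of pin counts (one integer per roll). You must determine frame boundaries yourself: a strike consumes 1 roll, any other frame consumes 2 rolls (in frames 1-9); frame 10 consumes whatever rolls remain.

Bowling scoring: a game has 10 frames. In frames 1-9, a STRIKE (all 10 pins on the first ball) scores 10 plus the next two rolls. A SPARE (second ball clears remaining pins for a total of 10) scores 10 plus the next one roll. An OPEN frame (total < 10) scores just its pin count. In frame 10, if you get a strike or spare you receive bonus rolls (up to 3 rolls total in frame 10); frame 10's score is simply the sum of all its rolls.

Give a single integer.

Answer: 150

Derivation:
Frame 1: OPEN (8+1=9). Cumulative: 9
Frame 2: OPEN (0+1=1). Cumulative: 10
Frame 3: STRIKE. 10 + next two rolls (10+4) = 24. Cumulative: 34
Frame 4: STRIKE. 10 + next two rolls (4+6) = 20. Cumulative: 54
Frame 5: SPARE (4+6=10). 10 + next roll (10) = 20. Cumulative: 74
Frame 6: STRIKE. 10 + next two rolls (5+2) = 17. Cumulative: 91
Frame 7: OPEN (5+2=7). Cumulative: 98
Frame 8: STRIKE. 10 + next two rolls (10+4) = 24. Cumulative: 122
Frame 9: STRIKE. 10 + next two rolls (4+5) = 19. Cumulative: 141
Frame 10: OPEN. Sum of all frame-10 rolls (4+5) = 9. Cumulative: 150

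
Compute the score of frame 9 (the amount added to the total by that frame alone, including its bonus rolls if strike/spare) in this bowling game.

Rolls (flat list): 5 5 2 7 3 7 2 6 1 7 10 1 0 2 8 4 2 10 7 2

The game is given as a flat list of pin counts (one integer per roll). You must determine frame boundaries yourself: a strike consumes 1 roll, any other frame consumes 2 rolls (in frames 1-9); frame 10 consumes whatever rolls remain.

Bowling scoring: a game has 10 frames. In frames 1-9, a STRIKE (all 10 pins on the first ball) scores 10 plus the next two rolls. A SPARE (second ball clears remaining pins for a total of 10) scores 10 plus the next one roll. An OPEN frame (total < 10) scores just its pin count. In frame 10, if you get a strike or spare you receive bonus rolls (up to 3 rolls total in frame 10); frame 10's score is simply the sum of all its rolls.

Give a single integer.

Frame 1: SPARE (5+5=10). 10 + next roll (2) = 12. Cumulative: 12
Frame 2: OPEN (2+7=9). Cumulative: 21
Frame 3: SPARE (3+7=10). 10 + next roll (2) = 12. Cumulative: 33
Frame 4: OPEN (2+6=8). Cumulative: 41
Frame 5: OPEN (1+7=8). Cumulative: 49
Frame 6: STRIKE. 10 + next two rolls (1+0) = 11. Cumulative: 60
Frame 7: OPEN (1+0=1). Cumulative: 61
Frame 8: SPARE (2+8=10). 10 + next roll (4) = 14. Cumulative: 75
Frame 9: OPEN (4+2=6). Cumulative: 81
Frame 10: STRIKE. Sum of all frame-10 rolls (10+7+2) = 19. Cumulative: 100

Answer: 6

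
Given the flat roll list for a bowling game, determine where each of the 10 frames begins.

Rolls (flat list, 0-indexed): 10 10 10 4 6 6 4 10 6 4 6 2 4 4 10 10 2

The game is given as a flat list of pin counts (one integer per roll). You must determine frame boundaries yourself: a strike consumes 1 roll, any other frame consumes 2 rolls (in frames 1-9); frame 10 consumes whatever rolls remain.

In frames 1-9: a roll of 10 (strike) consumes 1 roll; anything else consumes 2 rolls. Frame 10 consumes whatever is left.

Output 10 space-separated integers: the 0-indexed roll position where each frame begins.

Frame 1 starts at roll index 0: roll=10 (strike), consumes 1 roll
Frame 2 starts at roll index 1: roll=10 (strike), consumes 1 roll
Frame 3 starts at roll index 2: roll=10 (strike), consumes 1 roll
Frame 4 starts at roll index 3: rolls=4,6 (sum=10), consumes 2 rolls
Frame 5 starts at roll index 5: rolls=6,4 (sum=10), consumes 2 rolls
Frame 6 starts at roll index 7: roll=10 (strike), consumes 1 roll
Frame 7 starts at roll index 8: rolls=6,4 (sum=10), consumes 2 rolls
Frame 8 starts at roll index 10: rolls=6,2 (sum=8), consumes 2 rolls
Frame 9 starts at roll index 12: rolls=4,4 (sum=8), consumes 2 rolls
Frame 10 starts at roll index 14: 3 remaining rolls

Answer: 0 1 2 3 5 7 8 10 12 14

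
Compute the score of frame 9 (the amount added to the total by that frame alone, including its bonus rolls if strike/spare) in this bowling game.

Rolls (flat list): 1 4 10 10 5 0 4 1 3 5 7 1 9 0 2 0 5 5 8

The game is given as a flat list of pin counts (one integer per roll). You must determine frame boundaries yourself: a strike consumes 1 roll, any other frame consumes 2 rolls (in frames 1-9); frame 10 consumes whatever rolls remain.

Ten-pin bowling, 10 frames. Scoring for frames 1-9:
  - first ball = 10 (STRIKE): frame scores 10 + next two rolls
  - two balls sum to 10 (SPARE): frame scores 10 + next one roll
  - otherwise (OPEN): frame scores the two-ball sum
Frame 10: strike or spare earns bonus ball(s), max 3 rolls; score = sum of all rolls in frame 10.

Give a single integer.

Frame 1: OPEN (1+4=5). Cumulative: 5
Frame 2: STRIKE. 10 + next two rolls (10+5) = 25. Cumulative: 30
Frame 3: STRIKE. 10 + next two rolls (5+0) = 15. Cumulative: 45
Frame 4: OPEN (5+0=5). Cumulative: 50
Frame 5: OPEN (4+1=5). Cumulative: 55
Frame 6: OPEN (3+5=8). Cumulative: 63
Frame 7: OPEN (7+1=8). Cumulative: 71
Frame 8: OPEN (9+0=9). Cumulative: 80
Frame 9: OPEN (2+0=2). Cumulative: 82
Frame 10: SPARE. Sum of all frame-10 rolls (5+5+8) = 18. Cumulative: 100

Answer: 2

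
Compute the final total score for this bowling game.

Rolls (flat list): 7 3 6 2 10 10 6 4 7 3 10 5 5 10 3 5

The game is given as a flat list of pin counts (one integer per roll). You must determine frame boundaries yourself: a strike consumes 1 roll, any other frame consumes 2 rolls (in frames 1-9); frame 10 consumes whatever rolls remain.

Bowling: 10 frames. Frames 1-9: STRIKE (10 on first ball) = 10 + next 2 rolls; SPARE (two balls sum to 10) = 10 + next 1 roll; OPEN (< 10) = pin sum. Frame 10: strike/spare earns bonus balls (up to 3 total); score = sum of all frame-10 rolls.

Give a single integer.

Frame 1: SPARE (7+3=10). 10 + next roll (6) = 16. Cumulative: 16
Frame 2: OPEN (6+2=8). Cumulative: 24
Frame 3: STRIKE. 10 + next two rolls (10+6) = 26. Cumulative: 50
Frame 4: STRIKE. 10 + next two rolls (6+4) = 20. Cumulative: 70
Frame 5: SPARE (6+4=10). 10 + next roll (7) = 17. Cumulative: 87
Frame 6: SPARE (7+3=10). 10 + next roll (10) = 20. Cumulative: 107
Frame 7: STRIKE. 10 + next two rolls (5+5) = 20. Cumulative: 127
Frame 8: SPARE (5+5=10). 10 + next roll (10) = 20. Cumulative: 147
Frame 9: STRIKE. 10 + next two rolls (3+5) = 18. Cumulative: 165
Frame 10: OPEN. Sum of all frame-10 rolls (3+5) = 8. Cumulative: 173

Answer: 173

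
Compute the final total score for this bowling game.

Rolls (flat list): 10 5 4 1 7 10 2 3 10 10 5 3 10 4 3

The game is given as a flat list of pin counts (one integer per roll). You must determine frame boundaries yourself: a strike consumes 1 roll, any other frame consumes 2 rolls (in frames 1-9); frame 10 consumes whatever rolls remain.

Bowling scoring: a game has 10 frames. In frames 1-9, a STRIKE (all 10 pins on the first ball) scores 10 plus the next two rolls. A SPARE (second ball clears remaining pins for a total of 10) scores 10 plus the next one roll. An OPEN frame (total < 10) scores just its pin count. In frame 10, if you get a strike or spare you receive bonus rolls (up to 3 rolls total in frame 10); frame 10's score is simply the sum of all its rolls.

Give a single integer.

Answer: 131

Derivation:
Frame 1: STRIKE. 10 + next two rolls (5+4) = 19. Cumulative: 19
Frame 2: OPEN (5+4=9). Cumulative: 28
Frame 3: OPEN (1+7=8). Cumulative: 36
Frame 4: STRIKE. 10 + next two rolls (2+3) = 15. Cumulative: 51
Frame 5: OPEN (2+3=5). Cumulative: 56
Frame 6: STRIKE. 10 + next two rolls (10+5) = 25. Cumulative: 81
Frame 7: STRIKE. 10 + next two rolls (5+3) = 18. Cumulative: 99
Frame 8: OPEN (5+3=8). Cumulative: 107
Frame 9: STRIKE. 10 + next two rolls (4+3) = 17. Cumulative: 124
Frame 10: OPEN. Sum of all frame-10 rolls (4+3) = 7. Cumulative: 131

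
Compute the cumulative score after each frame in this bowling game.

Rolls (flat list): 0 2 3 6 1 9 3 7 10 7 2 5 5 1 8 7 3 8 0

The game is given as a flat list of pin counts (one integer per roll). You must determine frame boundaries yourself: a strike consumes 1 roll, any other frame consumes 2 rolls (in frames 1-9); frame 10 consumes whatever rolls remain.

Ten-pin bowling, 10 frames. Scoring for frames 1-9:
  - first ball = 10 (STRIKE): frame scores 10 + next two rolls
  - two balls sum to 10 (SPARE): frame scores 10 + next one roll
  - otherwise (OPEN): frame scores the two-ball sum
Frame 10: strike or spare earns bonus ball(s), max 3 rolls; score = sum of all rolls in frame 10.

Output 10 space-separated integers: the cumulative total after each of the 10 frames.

Answer: 2 11 24 44 63 72 83 92 110 118

Derivation:
Frame 1: OPEN (0+2=2). Cumulative: 2
Frame 2: OPEN (3+6=9). Cumulative: 11
Frame 3: SPARE (1+9=10). 10 + next roll (3) = 13. Cumulative: 24
Frame 4: SPARE (3+7=10). 10 + next roll (10) = 20. Cumulative: 44
Frame 5: STRIKE. 10 + next two rolls (7+2) = 19. Cumulative: 63
Frame 6: OPEN (7+2=9). Cumulative: 72
Frame 7: SPARE (5+5=10). 10 + next roll (1) = 11. Cumulative: 83
Frame 8: OPEN (1+8=9). Cumulative: 92
Frame 9: SPARE (7+3=10). 10 + next roll (8) = 18. Cumulative: 110
Frame 10: OPEN. Sum of all frame-10 rolls (8+0) = 8. Cumulative: 118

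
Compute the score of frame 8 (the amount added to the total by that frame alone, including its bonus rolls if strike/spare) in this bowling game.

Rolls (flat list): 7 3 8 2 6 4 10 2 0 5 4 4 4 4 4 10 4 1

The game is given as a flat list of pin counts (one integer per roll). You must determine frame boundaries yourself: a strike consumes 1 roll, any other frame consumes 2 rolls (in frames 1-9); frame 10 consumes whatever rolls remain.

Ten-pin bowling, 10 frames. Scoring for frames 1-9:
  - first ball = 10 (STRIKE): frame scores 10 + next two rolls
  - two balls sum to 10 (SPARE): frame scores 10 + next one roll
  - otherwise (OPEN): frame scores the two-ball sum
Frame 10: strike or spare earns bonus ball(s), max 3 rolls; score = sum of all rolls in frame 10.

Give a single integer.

Frame 1: SPARE (7+3=10). 10 + next roll (8) = 18. Cumulative: 18
Frame 2: SPARE (8+2=10). 10 + next roll (6) = 16. Cumulative: 34
Frame 3: SPARE (6+4=10). 10 + next roll (10) = 20. Cumulative: 54
Frame 4: STRIKE. 10 + next two rolls (2+0) = 12. Cumulative: 66
Frame 5: OPEN (2+0=2). Cumulative: 68
Frame 6: OPEN (5+4=9). Cumulative: 77
Frame 7: OPEN (4+4=8). Cumulative: 85
Frame 8: OPEN (4+4=8). Cumulative: 93
Frame 9: STRIKE. 10 + next two rolls (4+1) = 15. Cumulative: 108
Frame 10: OPEN. Sum of all frame-10 rolls (4+1) = 5. Cumulative: 113

Answer: 8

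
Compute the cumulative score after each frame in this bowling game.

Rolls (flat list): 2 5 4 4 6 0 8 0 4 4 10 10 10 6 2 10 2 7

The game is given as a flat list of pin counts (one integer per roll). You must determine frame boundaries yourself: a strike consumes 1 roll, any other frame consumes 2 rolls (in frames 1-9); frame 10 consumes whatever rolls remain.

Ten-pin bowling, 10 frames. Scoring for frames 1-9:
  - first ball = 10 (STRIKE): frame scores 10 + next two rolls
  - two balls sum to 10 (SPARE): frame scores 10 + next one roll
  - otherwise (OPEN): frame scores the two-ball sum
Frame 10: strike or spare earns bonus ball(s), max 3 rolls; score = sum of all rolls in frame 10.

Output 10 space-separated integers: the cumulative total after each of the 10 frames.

Frame 1: OPEN (2+5=7). Cumulative: 7
Frame 2: OPEN (4+4=8). Cumulative: 15
Frame 3: OPEN (6+0=6). Cumulative: 21
Frame 4: OPEN (8+0=8). Cumulative: 29
Frame 5: OPEN (4+4=8). Cumulative: 37
Frame 6: STRIKE. 10 + next two rolls (10+10) = 30. Cumulative: 67
Frame 7: STRIKE. 10 + next two rolls (10+6) = 26. Cumulative: 93
Frame 8: STRIKE. 10 + next two rolls (6+2) = 18. Cumulative: 111
Frame 9: OPEN (6+2=8). Cumulative: 119
Frame 10: STRIKE. Sum of all frame-10 rolls (10+2+7) = 19. Cumulative: 138

Answer: 7 15 21 29 37 67 93 111 119 138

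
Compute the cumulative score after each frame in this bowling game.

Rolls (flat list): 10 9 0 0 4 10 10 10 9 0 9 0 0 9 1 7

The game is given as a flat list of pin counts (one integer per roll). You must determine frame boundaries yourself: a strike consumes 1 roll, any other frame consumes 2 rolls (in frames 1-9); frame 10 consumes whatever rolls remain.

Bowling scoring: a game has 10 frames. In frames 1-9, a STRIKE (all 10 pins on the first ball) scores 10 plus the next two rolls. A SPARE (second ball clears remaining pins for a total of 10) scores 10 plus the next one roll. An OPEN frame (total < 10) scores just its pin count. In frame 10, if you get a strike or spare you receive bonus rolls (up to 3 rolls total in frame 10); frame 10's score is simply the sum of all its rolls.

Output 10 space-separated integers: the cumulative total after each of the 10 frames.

Answer: 19 28 32 62 91 110 119 128 137 145

Derivation:
Frame 1: STRIKE. 10 + next two rolls (9+0) = 19. Cumulative: 19
Frame 2: OPEN (9+0=9). Cumulative: 28
Frame 3: OPEN (0+4=4). Cumulative: 32
Frame 4: STRIKE. 10 + next two rolls (10+10) = 30. Cumulative: 62
Frame 5: STRIKE. 10 + next two rolls (10+9) = 29. Cumulative: 91
Frame 6: STRIKE. 10 + next two rolls (9+0) = 19. Cumulative: 110
Frame 7: OPEN (9+0=9). Cumulative: 119
Frame 8: OPEN (9+0=9). Cumulative: 128
Frame 9: OPEN (0+9=9). Cumulative: 137
Frame 10: OPEN. Sum of all frame-10 rolls (1+7) = 8. Cumulative: 145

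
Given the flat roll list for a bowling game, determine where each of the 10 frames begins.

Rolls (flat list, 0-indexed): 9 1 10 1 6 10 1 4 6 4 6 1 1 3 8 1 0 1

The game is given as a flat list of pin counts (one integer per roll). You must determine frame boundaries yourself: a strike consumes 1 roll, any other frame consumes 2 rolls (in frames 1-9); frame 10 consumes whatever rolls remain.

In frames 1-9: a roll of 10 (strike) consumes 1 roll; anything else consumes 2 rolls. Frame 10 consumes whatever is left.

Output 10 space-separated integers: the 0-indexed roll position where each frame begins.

Answer: 0 2 3 5 6 8 10 12 14 16

Derivation:
Frame 1 starts at roll index 0: rolls=9,1 (sum=10), consumes 2 rolls
Frame 2 starts at roll index 2: roll=10 (strike), consumes 1 roll
Frame 3 starts at roll index 3: rolls=1,6 (sum=7), consumes 2 rolls
Frame 4 starts at roll index 5: roll=10 (strike), consumes 1 roll
Frame 5 starts at roll index 6: rolls=1,4 (sum=5), consumes 2 rolls
Frame 6 starts at roll index 8: rolls=6,4 (sum=10), consumes 2 rolls
Frame 7 starts at roll index 10: rolls=6,1 (sum=7), consumes 2 rolls
Frame 8 starts at roll index 12: rolls=1,3 (sum=4), consumes 2 rolls
Frame 9 starts at roll index 14: rolls=8,1 (sum=9), consumes 2 rolls
Frame 10 starts at roll index 16: 2 remaining rolls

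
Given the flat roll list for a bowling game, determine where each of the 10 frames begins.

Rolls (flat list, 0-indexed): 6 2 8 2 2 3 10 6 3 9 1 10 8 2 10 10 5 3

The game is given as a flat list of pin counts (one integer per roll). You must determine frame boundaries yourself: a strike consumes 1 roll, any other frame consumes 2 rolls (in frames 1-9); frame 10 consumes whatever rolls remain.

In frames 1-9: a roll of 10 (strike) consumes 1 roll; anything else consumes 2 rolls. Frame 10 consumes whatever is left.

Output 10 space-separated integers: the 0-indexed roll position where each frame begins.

Answer: 0 2 4 6 7 9 11 12 14 15

Derivation:
Frame 1 starts at roll index 0: rolls=6,2 (sum=8), consumes 2 rolls
Frame 2 starts at roll index 2: rolls=8,2 (sum=10), consumes 2 rolls
Frame 3 starts at roll index 4: rolls=2,3 (sum=5), consumes 2 rolls
Frame 4 starts at roll index 6: roll=10 (strike), consumes 1 roll
Frame 5 starts at roll index 7: rolls=6,3 (sum=9), consumes 2 rolls
Frame 6 starts at roll index 9: rolls=9,1 (sum=10), consumes 2 rolls
Frame 7 starts at roll index 11: roll=10 (strike), consumes 1 roll
Frame 8 starts at roll index 12: rolls=8,2 (sum=10), consumes 2 rolls
Frame 9 starts at roll index 14: roll=10 (strike), consumes 1 roll
Frame 10 starts at roll index 15: 3 remaining rolls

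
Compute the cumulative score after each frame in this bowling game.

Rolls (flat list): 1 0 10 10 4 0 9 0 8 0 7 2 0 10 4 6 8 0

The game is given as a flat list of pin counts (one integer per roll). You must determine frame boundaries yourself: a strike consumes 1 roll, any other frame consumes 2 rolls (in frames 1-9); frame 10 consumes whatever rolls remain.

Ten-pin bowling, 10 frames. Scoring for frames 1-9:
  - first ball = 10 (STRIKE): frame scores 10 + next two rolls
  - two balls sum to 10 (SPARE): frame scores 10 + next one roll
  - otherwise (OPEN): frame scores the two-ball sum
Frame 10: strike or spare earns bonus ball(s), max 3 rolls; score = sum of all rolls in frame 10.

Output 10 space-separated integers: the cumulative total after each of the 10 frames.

Answer: 1 25 39 43 52 60 69 83 101 109

Derivation:
Frame 1: OPEN (1+0=1). Cumulative: 1
Frame 2: STRIKE. 10 + next two rolls (10+4) = 24. Cumulative: 25
Frame 3: STRIKE. 10 + next two rolls (4+0) = 14. Cumulative: 39
Frame 4: OPEN (4+0=4). Cumulative: 43
Frame 5: OPEN (9+0=9). Cumulative: 52
Frame 6: OPEN (8+0=8). Cumulative: 60
Frame 7: OPEN (7+2=9). Cumulative: 69
Frame 8: SPARE (0+10=10). 10 + next roll (4) = 14. Cumulative: 83
Frame 9: SPARE (4+6=10). 10 + next roll (8) = 18. Cumulative: 101
Frame 10: OPEN. Sum of all frame-10 rolls (8+0) = 8. Cumulative: 109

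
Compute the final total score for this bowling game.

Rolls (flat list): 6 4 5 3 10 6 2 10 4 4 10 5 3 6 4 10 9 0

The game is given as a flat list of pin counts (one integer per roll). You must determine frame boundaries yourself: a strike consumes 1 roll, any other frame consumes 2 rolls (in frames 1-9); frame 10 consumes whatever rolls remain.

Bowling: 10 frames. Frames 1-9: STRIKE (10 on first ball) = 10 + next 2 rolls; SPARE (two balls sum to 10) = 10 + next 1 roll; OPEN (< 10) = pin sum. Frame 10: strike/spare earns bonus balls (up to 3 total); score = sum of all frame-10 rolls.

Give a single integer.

Answer: 140

Derivation:
Frame 1: SPARE (6+4=10). 10 + next roll (5) = 15. Cumulative: 15
Frame 2: OPEN (5+3=8). Cumulative: 23
Frame 3: STRIKE. 10 + next two rolls (6+2) = 18. Cumulative: 41
Frame 4: OPEN (6+2=8). Cumulative: 49
Frame 5: STRIKE. 10 + next two rolls (4+4) = 18. Cumulative: 67
Frame 6: OPEN (4+4=8). Cumulative: 75
Frame 7: STRIKE. 10 + next two rolls (5+3) = 18. Cumulative: 93
Frame 8: OPEN (5+3=8). Cumulative: 101
Frame 9: SPARE (6+4=10). 10 + next roll (10) = 20. Cumulative: 121
Frame 10: STRIKE. Sum of all frame-10 rolls (10+9+0) = 19. Cumulative: 140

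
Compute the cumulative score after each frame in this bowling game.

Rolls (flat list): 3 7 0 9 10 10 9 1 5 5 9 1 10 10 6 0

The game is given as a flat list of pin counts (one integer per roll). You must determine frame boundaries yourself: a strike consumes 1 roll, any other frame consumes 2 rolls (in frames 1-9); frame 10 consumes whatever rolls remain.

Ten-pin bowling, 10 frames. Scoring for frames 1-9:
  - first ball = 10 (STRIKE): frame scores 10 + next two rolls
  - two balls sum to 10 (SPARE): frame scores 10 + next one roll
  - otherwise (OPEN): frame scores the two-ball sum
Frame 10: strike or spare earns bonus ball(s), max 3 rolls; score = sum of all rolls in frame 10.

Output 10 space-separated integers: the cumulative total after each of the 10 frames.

Frame 1: SPARE (3+7=10). 10 + next roll (0) = 10. Cumulative: 10
Frame 2: OPEN (0+9=9). Cumulative: 19
Frame 3: STRIKE. 10 + next two rolls (10+9) = 29. Cumulative: 48
Frame 4: STRIKE. 10 + next two rolls (9+1) = 20. Cumulative: 68
Frame 5: SPARE (9+1=10). 10 + next roll (5) = 15. Cumulative: 83
Frame 6: SPARE (5+5=10). 10 + next roll (9) = 19. Cumulative: 102
Frame 7: SPARE (9+1=10). 10 + next roll (10) = 20. Cumulative: 122
Frame 8: STRIKE. 10 + next two rolls (10+6) = 26. Cumulative: 148
Frame 9: STRIKE. 10 + next two rolls (6+0) = 16. Cumulative: 164
Frame 10: OPEN. Sum of all frame-10 rolls (6+0) = 6. Cumulative: 170

Answer: 10 19 48 68 83 102 122 148 164 170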